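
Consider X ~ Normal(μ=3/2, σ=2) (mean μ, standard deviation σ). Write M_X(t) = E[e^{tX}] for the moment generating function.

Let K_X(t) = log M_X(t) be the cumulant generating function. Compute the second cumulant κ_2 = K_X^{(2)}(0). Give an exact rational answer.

M_X(t) = e^(2*t^2 + 3*t/2)
K_X(t) = log M_X(t) = 2*t^2 + 3*t/2
D^2[K](t) = 4

κ_2 = D^2[K](0) = 4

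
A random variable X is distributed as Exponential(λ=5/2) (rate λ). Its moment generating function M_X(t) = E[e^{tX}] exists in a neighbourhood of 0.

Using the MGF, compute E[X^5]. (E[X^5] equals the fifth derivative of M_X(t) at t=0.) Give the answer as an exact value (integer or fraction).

M_X(t) = 5/(2*(5/2 - t))
D^5[M](t) = 19200/(64*t^6 - 960*t^5 + 6000*t^4 - 20000*t^3 + 37500*t^2 - 37500*t + 15625)

E[X^5] = D^5[M](0) = 768/625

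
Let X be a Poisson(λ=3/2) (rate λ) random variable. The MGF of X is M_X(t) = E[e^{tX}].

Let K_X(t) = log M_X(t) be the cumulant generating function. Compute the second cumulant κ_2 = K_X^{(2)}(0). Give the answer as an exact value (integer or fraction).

κ_2 = K′′(0) = 3/2

M_X(t) = e^(3*e^(t)/2 - 3/2)
K_X(t) = log M_X(t) = 3*e^(t)/2 - 3/2
K′(t) = 3*e^(t)/2
K′′(t) = 3*e^(t)/2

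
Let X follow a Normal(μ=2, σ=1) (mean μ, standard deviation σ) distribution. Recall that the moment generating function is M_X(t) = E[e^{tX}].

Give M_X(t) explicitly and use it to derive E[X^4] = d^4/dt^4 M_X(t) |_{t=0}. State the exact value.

M_X(t) = e^(t^2/2 + 2*t)
M′(t) = t*e^(2*t)*e^(t^2/2) + 2*e^(2*t)*e^(t^2/2)
M′′(t) = t^2*e^(2*t)*e^(t^2/2) + 4*t*e^(2*t)*e^(t^2/2) + 5*e^(2*t)*e^(t^2/2)
M′′′(t) = t^3*e^(2*t)*e^(t^2/2) + 6*t^2*e^(2*t)*e^(t^2/2) + 15*t*e^(2*t)*e^(t^2/2) + 14*e^(2*t)*e^(t^2/2)
M′′′′(t) = t^4*e^(2*t)*e^(t^2/2) + 8*t^3*e^(2*t)*e^(t^2/2) + 30*t^2*e^(2*t)*e^(t^2/2) + 56*t*e^(2*t)*e^(t^2/2) + 43*e^(2*t)*e^(t^2/2)

E[X^4] = M′′′′(0) = 43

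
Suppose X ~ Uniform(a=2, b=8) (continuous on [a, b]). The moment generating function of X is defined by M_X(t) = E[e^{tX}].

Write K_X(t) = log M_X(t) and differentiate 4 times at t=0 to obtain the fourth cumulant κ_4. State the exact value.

M_X(t) = (e^(8*t) - e^(2*t))/(6*t)
K_X(t) = log M_X(t) = -log(t) + log(e^(8*t) - e^(2*t)) - log(6)

κ_4 = D^4[K](0) = -54/5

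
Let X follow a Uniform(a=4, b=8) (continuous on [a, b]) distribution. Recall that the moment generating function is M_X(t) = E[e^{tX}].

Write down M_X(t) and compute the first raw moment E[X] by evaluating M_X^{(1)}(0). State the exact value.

E[X] = M^(1)(0) = 6

M_X(t) = (e^(8*t) - e^(4*t))/(4*t)
M^(1)(t) = (8*t*e^(8*t) - 4*t*e^(4*t) - e^(8*t) + e^(4*t))/(4*t^2)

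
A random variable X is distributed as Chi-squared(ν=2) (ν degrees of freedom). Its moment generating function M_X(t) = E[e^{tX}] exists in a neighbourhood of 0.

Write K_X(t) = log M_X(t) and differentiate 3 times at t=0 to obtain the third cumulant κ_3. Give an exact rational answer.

M_X(t) = 1/(1 - 2*t)
K_X(t) = log M_X(t) = -log(1 - 2*t)
dK/dt = -2/(2*t - 1)
d^2K/dt^2 = 4/(4*t^2 - 4*t + 1)
d^3K/dt^3 = -16/(8*t^3 - 12*t^2 + 6*t - 1)

κ_3 = d^3K/dt^3 |_{t=0} = 16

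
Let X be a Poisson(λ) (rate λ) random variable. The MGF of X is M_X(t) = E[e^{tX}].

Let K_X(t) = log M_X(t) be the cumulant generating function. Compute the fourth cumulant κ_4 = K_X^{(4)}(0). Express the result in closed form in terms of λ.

M_X(t) = e^(λ*(e^(t) - 1))
K_X(t) = log M_X(t) = λ*(e^(t) - 1)
K^(4)(t) = λ*e^(t)

κ_4 = K^(4)(0) = λ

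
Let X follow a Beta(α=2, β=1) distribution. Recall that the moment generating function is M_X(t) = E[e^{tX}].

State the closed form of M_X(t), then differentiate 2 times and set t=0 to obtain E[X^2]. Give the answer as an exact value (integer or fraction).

E[X^2] = D^2[M](0) = 1/2

M_X(t) = ₁F₁(2; 3; t)
D^2[M](t) = ₁F₁(4; 5; t)/2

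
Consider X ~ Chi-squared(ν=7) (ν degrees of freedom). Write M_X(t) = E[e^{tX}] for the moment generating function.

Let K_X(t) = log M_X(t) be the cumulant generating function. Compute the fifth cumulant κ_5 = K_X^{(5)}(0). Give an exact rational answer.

κ_5 = d^5K/dt^5 |_{t=0} = 2688

M_X(t) = (1 - 2*t)^(-7/2)
K_X(t) = log M_X(t) = -7*log(1 - 2*t)/2
dK/dt = -7/(2*t - 1)
d^2K/dt^2 = 14/(4*t^2 - 4*t + 1)
d^3K/dt^3 = -56/(8*t^3 - 12*t^2 + 6*t - 1)
d^4K/dt^4 = 336/(16*t^4 - 32*t^3 + 24*t^2 - 8*t + 1)
d^5K/dt^5 = -2688/(32*t^5 - 80*t^4 + 80*t^3 - 40*t^2 + 10*t - 1)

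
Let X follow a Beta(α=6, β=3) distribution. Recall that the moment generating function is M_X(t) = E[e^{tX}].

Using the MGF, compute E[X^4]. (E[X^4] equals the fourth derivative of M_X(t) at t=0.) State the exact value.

M_X(t) = ₁F₁(6; 9; t)
D^4[M](t) = 14*₁F₁(10; 13; t)/55

E[X^4] = D^4[M](0) = 14/55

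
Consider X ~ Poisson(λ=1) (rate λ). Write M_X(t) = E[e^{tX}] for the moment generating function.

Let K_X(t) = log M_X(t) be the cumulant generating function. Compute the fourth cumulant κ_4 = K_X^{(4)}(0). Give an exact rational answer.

κ_4 = D^4[K](0) = 1

M_X(t) = e^(e^(t) - 1)
K_X(t) = log M_X(t) = e^(t) - 1
D^4[K](t) = e^(t)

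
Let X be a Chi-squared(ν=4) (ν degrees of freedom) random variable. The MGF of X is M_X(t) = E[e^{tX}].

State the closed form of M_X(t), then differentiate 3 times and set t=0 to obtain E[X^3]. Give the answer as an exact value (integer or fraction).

E[X^3] = d^3M/dt^3 |_{t=0} = 192

M_X(t) = (1 - 2*t)^(-2)
dM/dt = -4/(8*t^3 - 12*t^2 + 6*t - 1)
d^2M/dt^2 = 24/(16*t^4 - 32*t^3 + 24*t^2 - 8*t + 1)
d^3M/dt^3 = -192/(32*t^5 - 80*t^4 + 80*t^3 - 40*t^2 + 10*t - 1)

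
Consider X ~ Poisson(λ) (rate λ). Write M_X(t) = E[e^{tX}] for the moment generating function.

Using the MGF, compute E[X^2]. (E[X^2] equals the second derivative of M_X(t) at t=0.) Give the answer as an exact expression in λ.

E[X^2] = d^2M/dt^2 |_{t=0} = λ*(λ + 1)

M_X(t) = e^(λ*(e^(t) - 1))
dM/dt = λ*e^(-λ)*e^(t)*e^(λ*e^(t))
d^2M/dt^2 = (λ^2*e^(2*t)*e^(λ*e^(t)) + λ*e^(t)*e^(λ*e^(t)))*e^(-λ)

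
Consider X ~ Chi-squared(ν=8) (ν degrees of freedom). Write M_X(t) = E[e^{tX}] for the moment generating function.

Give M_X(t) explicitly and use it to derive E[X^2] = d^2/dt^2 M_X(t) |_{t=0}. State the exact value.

E[X^2] = D^2[M](0) = 80

M_X(t) = (1 - 2*t)^(-4)
D^2[M](t) = 80/(64*t^6 - 192*t^5 + 240*t^4 - 160*t^3 + 60*t^2 - 12*t + 1)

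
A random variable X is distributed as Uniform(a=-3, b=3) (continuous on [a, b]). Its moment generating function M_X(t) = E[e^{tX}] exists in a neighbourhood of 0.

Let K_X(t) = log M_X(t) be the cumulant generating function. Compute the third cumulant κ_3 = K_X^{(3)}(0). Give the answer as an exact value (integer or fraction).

κ_3 = K′′′(0) = 0

M_X(t) = (e^(3*t) - e^(-3*t))/(6*t)
K_X(t) = log M_X(t) = -log(t) + log(e^(3*t) - e^(-3*t)) - log(6)
K′(t) = (3*t*e^(6*t) + 3*t - e^(6*t) + 1)/(t*e^(6*t) - t)
K′′(t) = (-36*t^2*e^(6*t) + e^(12*t) - 2*e^(6*t) + 1)/(t^2*e^(12*t) - 2*t^2*e^(6*t) + t^2)
K′′′(t) = (216*t^3*e^(12*t) + 216*t^3*e^(6*t) - 2*e^(18*t) + 6*e^(12*t) - 6*e^(6*t) + 2)/(t^3*e^(18*t) - 3*t^3*e^(12*t) + 3*t^3*e^(6*t) - t^3)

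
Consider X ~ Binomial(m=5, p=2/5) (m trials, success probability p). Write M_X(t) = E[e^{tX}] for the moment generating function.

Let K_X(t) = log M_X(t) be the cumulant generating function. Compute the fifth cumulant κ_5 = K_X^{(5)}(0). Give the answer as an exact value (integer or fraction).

κ_5 = d^5K/dt^5 |_{t=0} = -282/625

M_X(t) = (2*e^(t)/5 + 3/5)^5
K_X(t) = log M_X(t) = 5*log(2*e^(t)/5 + 3/5)
dK/dt = 10*e^(t)/(2*e^(t) + 3)
d^2K/dt^2 = 30*e^(t)/(4*e^(2*t) + 12*e^(t) + 9)
d^3K/dt^3 = (-60*e^(2*t) + 90*e^(t))/(8*e^(3*t) + 36*e^(2*t) + 54*e^(t) + 27)
d^4K/dt^4 = (120*e^(3*t) - 720*e^(2*t) + 270*e^(t))/(16*e^(4*t) + 96*e^(3*t) + 216*e^(2*t) + 216*e^(t) + 81)
d^5K/dt^5 = (-240*e^(4*t) + 3960*e^(3*t) - 5940*e^(2*t) + 810*e^(t))/(32*e^(5*t) + 240*e^(4*t) + 720*e^(3*t) + 1080*e^(2*t) + 810*e^(t) + 243)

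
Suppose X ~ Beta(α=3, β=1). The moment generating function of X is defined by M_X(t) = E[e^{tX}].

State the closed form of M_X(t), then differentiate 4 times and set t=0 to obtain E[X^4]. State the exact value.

M_X(t) = ₁F₁(3; 4; t)
M^(4)(t) = 3*₁F₁(7; 8; t)/7

E[X^4] = M^(4)(0) = 3/7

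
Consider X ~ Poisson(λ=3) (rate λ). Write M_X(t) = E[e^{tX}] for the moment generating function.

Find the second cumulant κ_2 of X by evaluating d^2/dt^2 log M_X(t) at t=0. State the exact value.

M_X(t) = e^(3*e^(t) - 3)
K_X(t) = log M_X(t) = 3*e^(t) - 3
K^(2)(t) = 3*e^(t)

κ_2 = K^(2)(0) = 3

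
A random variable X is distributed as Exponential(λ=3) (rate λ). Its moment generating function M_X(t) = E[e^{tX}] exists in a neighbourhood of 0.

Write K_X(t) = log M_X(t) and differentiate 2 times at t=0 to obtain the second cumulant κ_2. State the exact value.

M_X(t) = 3/(3 - t)
K_X(t) = log M_X(t) = -log(3 - t) + log(3)
K′(t) = -1/(t - 3)
K′′(t) = 1/(t^2 - 6*t + 9)

κ_2 = K′′(0) = 1/9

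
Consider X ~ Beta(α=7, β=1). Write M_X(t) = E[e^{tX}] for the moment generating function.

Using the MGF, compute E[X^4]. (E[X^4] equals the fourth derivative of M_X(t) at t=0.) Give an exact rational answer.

E[X^4] = d^4M/dt^4 |_{t=0} = 7/11

M_X(t) = ₁F₁(7; 8; t)
dM/dt = 7*₁F₁(8; 9; t)/8
d^2M/dt^2 = 7*₁F₁(9; 10; t)/9
d^3M/dt^3 = 7*₁F₁(10; 11; t)/10
d^4M/dt^4 = 7*₁F₁(11; 12; t)/11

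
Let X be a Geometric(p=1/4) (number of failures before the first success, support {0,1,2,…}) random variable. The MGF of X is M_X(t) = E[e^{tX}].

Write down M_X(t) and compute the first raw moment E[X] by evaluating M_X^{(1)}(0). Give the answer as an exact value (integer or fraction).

M_X(t) = 1/(4*(1 - 3*e^(t)/4))
dM/dt = 3*e^(t)/(9*e^(2*t) - 24*e^(t) + 16)

E[X] = dM/dt |_{t=0} = 3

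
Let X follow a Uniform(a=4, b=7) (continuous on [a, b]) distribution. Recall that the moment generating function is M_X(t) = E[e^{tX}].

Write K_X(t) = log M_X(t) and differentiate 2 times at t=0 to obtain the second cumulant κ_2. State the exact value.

κ_2 = d^2K/dt^2 |_{t=0} = 3/4

M_X(t) = (e^(7*t) - e^(4*t))/(3*t)
K_X(t) = log M_X(t) = -log(t) + log(e^(7*t) - e^(4*t)) - log(3)
dK/dt = (7*t*e^(3*t) - 4*t - e^(3*t) + 1)/(t*e^(3*t) - t)
d^2K/dt^2 = (-9*t^2*e^(3*t) + e^(6*t) - 2*e^(3*t) + 1)/(t^2*e^(6*t) - 2*t^2*e^(3*t) + t^2)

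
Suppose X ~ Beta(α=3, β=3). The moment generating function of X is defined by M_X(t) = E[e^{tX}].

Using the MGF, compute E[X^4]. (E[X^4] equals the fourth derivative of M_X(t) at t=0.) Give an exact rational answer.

M_X(t) = ₁F₁(3; 6; t)
D^4[M](t) = 5*₁F₁(7; 10; t)/42

E[X^4] = D^4[M](0) = 5/42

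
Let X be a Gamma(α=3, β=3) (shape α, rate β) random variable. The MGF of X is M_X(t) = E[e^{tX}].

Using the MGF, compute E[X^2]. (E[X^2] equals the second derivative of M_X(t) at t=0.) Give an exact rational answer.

M_X(t) = 27/(3 - t)^3
dM/dt = 81/(t^4 - 12*t^3 + 54*t^2 - 108*t + 81)
d^2M/dt^2 = -324/(t^5 - 15*t^4 + 90*t^3 - 270*t^2 + 405*t - 243)

E[X^2] = d^2M/dt^2 |_{t=0} = 4/3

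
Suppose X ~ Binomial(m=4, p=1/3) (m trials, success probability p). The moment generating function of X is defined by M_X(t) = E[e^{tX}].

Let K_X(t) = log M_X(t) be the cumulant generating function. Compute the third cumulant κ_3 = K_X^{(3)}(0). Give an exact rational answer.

M_X(t) = (e^(t)/3 + 2/3)^4
K_X(t) = log M_X(t) = 4*log(e^(t)/3 + 2/3)
K^(3)(t) = (-8*e^(2*t) + 16*e^(t))/(e^(3*t) + 6*e^(2*t) + 12*e^(t) + 8)

κ_3 = K^(3)(0) = 8/27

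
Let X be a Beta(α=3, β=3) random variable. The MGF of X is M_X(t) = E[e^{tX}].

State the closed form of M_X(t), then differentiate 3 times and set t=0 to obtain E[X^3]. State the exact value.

E[X^3] = d^3M/dt^3 |_{t=0} = 5/28

M_X(t) = ₁F₁(3; 6; t)
dM/dt = ₁F₁(4; 7; t)/2
d^2M/dt^2 = 2*₁F₁(5; 8; t)/7
d^3M/dt^3 = 5*₁F₁(6; 9; t)/28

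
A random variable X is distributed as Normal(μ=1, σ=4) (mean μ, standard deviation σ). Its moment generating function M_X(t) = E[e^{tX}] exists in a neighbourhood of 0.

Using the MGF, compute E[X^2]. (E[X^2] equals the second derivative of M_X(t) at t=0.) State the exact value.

E[X^2] = M^(2)(0) = 17

M_X(t) = e^(8*t^2 + t)
M^(2)(t) = 256*t^2*e^(t)*e^(8*t^2) + 32*t*e^(t)*e^(8*t^2) + 17*e^(t)*e^(8*t^2)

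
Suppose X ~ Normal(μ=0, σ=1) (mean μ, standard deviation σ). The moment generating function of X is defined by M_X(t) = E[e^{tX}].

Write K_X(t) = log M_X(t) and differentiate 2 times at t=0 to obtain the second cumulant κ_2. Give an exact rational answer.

M_X(t) = e^(t^2/2)
K_X(t) = log M_X(t) = t^2/2
D^2[K](t) = 1

κ_2 = D^2[K](0) = 1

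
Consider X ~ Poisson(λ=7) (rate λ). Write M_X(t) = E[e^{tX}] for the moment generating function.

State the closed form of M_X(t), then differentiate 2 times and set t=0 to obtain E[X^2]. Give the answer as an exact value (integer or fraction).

M_X(t) = e^(7*e^(t) - 7)
M^(2)(t) = (49*e^(2*t)*e^(7*e^(t)) + 7*e^(t)*e^(7*e^(t)))*e^(-7)

E[X^2] = M^(2)(0) = 56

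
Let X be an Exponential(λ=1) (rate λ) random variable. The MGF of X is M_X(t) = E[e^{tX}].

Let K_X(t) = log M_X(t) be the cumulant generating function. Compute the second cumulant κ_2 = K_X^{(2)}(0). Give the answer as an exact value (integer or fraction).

κ_2 = K^(2)(0) = 1

M_X(t) = 1/(1 - t)
K_X(t) = log M_X(t) = -log(1 - t)
K^(2)(t) = 1/(t^2 - 2*t + 1)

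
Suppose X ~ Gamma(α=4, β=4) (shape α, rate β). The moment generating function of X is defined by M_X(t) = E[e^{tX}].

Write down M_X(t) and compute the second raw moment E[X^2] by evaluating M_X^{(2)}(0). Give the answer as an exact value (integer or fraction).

E[X^2] = M′′(0) = 5/4

M_X(t) = 256/(4 - t)^4
M′(t) = -1024/(t^5 - 20*t^4 + 160*t^3 - 640*t^2 + 1280*t - 1024)
M′′(t) = 5120/(t^6 - 24*t^5 + 240*t^4 - 1280*t^3 + 3840*t^2 - 6144*t + 4096)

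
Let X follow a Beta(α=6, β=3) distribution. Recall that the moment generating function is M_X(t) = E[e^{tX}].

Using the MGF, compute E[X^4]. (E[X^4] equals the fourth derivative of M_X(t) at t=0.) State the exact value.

M_X(t) = ₁F₁(6; 9; t)
D^4[M](t) = 14*₁F₁(10; 13; t)/55

E[X^4] = D^4[M](0) = 14/55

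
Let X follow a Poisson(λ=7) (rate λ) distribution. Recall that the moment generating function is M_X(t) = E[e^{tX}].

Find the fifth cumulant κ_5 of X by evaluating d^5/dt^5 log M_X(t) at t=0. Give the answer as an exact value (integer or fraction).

κ_5 = K′′′′′(0) = 7

M_X(t) = e^(7*e^(t) - 7)
K_X(t) = log M_X(t) = 7*e^(t) - 7
K′(t) = 7*e^(t)
K′′(t) = 7*e^(t)
K′′′(t) = 7*e^(t)
K′′′′(t) = 7*e^(t)
K′′′′′(t) = 7*e^(t)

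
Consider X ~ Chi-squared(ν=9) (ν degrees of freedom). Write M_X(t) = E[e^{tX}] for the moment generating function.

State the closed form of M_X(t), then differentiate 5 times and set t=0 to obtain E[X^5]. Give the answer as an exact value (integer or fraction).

M_X(t) = (1 - 2*t)^(-9/2)

E[X^5] = D^5[M](0) = 328185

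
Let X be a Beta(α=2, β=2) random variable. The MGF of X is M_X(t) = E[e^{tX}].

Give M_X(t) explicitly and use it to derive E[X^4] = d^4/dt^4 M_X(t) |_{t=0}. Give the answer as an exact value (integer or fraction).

E[X^4] = M′′′′(0) = 1/7

M_X(t) = ₁F₁(2; 4; t)
M′(t) = ₁F₁(3; 5; t)/2
M′′(t) = 3*₁F₁(4; 6; t)/10
M′′′(t) = ₁F₁(5; 7; t)/5
M′′′′(t) = ₁F₁(6; 8; t)/7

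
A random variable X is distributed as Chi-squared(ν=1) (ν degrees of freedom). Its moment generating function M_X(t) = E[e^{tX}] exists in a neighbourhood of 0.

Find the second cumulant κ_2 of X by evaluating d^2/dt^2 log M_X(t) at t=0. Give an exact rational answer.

κ_2 = D^2[K](0) = 2

M_X(t) = 1/√(1 - 2*t)
K_X(t) = log M_X(t) = -log(1 - 2*t)/2
D^2[K](t) = 2/(4*t^2 - 4*t + 1)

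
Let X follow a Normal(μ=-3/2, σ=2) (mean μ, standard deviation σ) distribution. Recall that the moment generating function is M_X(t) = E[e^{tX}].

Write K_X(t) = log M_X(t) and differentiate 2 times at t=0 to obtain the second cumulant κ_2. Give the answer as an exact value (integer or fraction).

M_X(t) = e^(2*t^2 - 3*t/2)
K_X(t) = log M_X(t) = 2*t^2 - 3*t/2
K^(2)(t) = 4

κ_2 = K^(2)(0) = 4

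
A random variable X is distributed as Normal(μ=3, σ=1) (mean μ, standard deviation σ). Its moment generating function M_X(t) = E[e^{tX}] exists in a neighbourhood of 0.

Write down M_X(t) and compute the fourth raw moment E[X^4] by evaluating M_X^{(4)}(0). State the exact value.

M_X(t) = e^(t^2/2 + 3*t)
M′(t) = t*e^(3*t)*e^(t^2/2) + 3*e^(3*t)*e^(t^2/2)
M′′(t) = t^2*e^(3*t)*e^(t^2/2) + 6*t*e^(3*t)*e^(t^2/2) + 10*e^(3*t)*e^(t^2/2)
M′′′(t) = t^3*e^(3*t)*e^(t^2/2) + 9*t^2*e^(3*t)*e^(t^2/2) + 30*t*e^(3*t)*e^(t^2/2) + 36*e^(3*t)*e^(t^2/2)
M′′′′(t) = t^4*e^(3*t)*e^(t^2/2) + 12*t^3*e^(3*t)*e^(t^2/2) + 60*t^2*e^(3*t)*e^(t^2/2) + 144*t*e^(3*t)*e^(t^2/2) + 138*e^(3*t)*e^(t^2/2)

E[X^4] = M′′′′(0) = 138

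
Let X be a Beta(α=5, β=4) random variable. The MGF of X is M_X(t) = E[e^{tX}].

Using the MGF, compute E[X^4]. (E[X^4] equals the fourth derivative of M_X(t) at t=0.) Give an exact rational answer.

M_X(t) = ₁F₁(5; 9; t)
M′(t) = 5*₁F₁(6; 10; t)/9
M′′(t) = ₁F₁(7; 11; t)/3
M′′′(t) = 7*₁F₁(8; 12; t)/33
M′′′′(t) = 14*₁F₁(9; 13; t)/99

E[X^4] = M′′′′(0) = 14/99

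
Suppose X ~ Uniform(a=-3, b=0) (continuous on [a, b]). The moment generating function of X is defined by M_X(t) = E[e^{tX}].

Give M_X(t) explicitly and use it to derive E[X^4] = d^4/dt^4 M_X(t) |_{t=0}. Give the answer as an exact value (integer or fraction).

E[X^4] = M′′′′(0) = 81/5

M_X(t) = (1 - e^(-3*t))/(3*t)
M′(t) = (3*t - e^(3*t) + 1)*e^(-3*t)/(3*t^2)
M′′(t) = (-9*t^2 - 6*t + 2*e^(3*t) - 2)*e^(-3*t)/(3*t^3)
M′′′(t) = (9*t^3 + 9*t^2 + 6*t - 2*e^(3*t) + 2)*e^(-3*t)/t^4
M′′′′(t) = (-27*t^4 - 36*t^3 - 36*t^2 - 24*t + 8*e^(3*t) - 8)*e^(-3*t)/t^5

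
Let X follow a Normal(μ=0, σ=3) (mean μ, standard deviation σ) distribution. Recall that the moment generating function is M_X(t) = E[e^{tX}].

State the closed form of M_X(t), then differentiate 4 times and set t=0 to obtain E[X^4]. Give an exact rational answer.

M_X(t) = e^(9*t^2/2)
dM/dt = 9*t*e^(9*t^2/2)
d^2M/dt^2 = 81*t^2*e^(9*t^2/2) + 9*e^(9*t^2/2)
d^3M/dt^3 = 729*t^3*e^(9*t^2/2) + 243*t*e^(9*t^2/2)
d^4M/dt^4 = 6561*t^4*e^(9*t^2/2) + 4374*t^2*e^(9*t^2/2) + 243*e^(9*t^2/2)

E[X^4] = d^4M/dt^4 |_{t=0} = 243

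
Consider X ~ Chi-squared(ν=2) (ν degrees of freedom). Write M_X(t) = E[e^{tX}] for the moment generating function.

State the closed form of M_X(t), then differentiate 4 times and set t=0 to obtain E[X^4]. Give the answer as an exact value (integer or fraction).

E[X^4] = M^(4)(0) = 384

M_X(t) = 1/(1 - 2*t)
M^(4)(t) = -384/(32*t^5 - 80*t^4 + 80*t^3 - 40*t^2 + 10*t - 1)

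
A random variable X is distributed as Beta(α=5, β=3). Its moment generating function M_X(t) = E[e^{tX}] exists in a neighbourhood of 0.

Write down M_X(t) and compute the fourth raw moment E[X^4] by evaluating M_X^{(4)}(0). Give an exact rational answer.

M_X(t) = ₁F₁(5; 8; t)
M′(t) = 5*₁F₁(6; 9; t)/8
M′′(t) = 5*₁F₁(7; 10; t)/12
M′′′(t) = 7*₁F₁(8; 11; t)/24
M′′′′(t) = 7*₁F₁(9; 12; t)/33

E[X^4] = M′′′′(0) = 7/33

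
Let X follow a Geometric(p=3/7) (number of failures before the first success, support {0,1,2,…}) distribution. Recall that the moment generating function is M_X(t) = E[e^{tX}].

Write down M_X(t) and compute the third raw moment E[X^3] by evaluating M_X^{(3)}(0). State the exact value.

M_X(t) = 3/(7*(1 - 4*e^(t)/7))
M′(t) = 12*e^(t)/(16*e^(2*t) - 56*e^(t) + 49)
M′′(t) = (-48*e^(2*t) - 84*e^(t))/(64*e^(3*t) - 336*e^(2*t) + 588*e^(t) - 343)
M′′′(t) = (192*e^(3*t) + 1344*e^(2*t) + 588*e^(t))/(256*e^(4*t) - 1792*e^(3*t) + 4704*e^(2*t) - 5488*e^(t) + 2401)

E[X^3] = M′′′(0) = 236/9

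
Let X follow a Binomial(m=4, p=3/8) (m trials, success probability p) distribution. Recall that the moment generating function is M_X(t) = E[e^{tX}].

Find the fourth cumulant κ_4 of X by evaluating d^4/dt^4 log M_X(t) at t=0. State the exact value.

κ_4 = d^4K/dt^4 |_{t=0} = -195/512

M_X(t) = (3*e^(t)/8 + 5/8)^4
K_X(t) = log M_X(t) = 4*log(3*e^(t)/8 + 5/8)
dK/dt = 12*e^(t)/(3*e^(t) + 5)
d^2K/dt^2 = 60*e^(t)/(9*e^(2*t) + 30*e^(t) + 25)
d^3K/dt^3 = (-180*e^(2*t) + 300*e^(t))/(27*e^(3*t) + 135*e^(2*t) + 225*e^(t) + 125)
d^4K/dt^4 = (540*e^(3*t) - 3600*e^(2*t) + 1500*e^(t))/(81*e^(4*t) + 540*e^(3*t) + 1350*e^(2*t) + 1500*e^(t) + 625)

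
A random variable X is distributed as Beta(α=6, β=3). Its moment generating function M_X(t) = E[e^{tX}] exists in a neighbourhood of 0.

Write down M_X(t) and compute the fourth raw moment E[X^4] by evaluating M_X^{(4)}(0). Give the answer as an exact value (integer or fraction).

E[X^4] = M′′′′(0) = 14/55

M_X(t) = ₁F₁(6; 9; t)
M′(t) = 2*₁F₁(7; 10; t)/3
M′′(t) = 7*₁F₁(8; 11; t)/15
M′′′(t) = 56*₁F₁(9; 12; t)/165
M′′′′(t) = 14*₁F₁(10; 13; t)/55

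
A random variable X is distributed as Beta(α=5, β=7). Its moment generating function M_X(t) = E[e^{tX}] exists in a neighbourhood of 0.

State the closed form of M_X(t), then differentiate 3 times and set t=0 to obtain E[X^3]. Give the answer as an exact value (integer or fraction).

M_X(t) = ₁F₁(5; 12; t)
D^3[M](t) = 5*₁F₁(8; 15; t)/52

E[X^3] = D^3[M](0) = 5/52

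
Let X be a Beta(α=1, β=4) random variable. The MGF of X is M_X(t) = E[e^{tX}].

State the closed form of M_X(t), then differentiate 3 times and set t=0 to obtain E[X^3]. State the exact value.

M_X(t) = ₁F₁(1; 5; t)
dM/dt = ₁F₁(2; 6; t)/5
d^2M/dt^2 = ₁F₁(3; 7; t)/15
d^3M/dt^3 = ₁F₁(4; 8; t)/35

E[X^3] = d^3M/dt^3 |_{t=0} = 1/35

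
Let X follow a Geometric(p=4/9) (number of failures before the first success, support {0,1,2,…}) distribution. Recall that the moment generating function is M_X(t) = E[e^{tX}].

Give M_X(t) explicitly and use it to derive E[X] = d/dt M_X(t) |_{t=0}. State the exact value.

M_X(t) = 4/(9*(1 - 5*e^(t)/9))
dM/dt = 20*e^(t)/(25*e^(2*t) - 90*e^(t) + 81)

E[X] = dM/dt |_{t=0} = 5/4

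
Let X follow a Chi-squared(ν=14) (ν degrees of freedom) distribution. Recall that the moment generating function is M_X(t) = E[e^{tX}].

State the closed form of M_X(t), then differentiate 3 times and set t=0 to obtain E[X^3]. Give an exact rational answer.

M_X(t) = (1 - 2*t)^(-7)
dM/dt = 14/(256*t^8 - 1024*t^7 + 1792*t^6 - 1792*t^5 + 1120*t^4 - 448*t^3 + 112*t^2 - 16*t + 1)
d^2M/dt^2 = -224/(512*t^9 - 2304*t^8 + 4608*t^7 - 5376*t^6 + 4032*t^5 - 2016*t^4 + 672*t^3 - 144*t^2 + 18*t - 1)
d^3M/dt^3 = 4032/(1024*t^10 - 5120*t^9 + 11520*t^8 - 15360*t^7 + 13440*t^6 - 8064*t^5 + 3360*t^4 - 960*t^3 + 180*t^2 - 20*t + 1)

E[X^3] = d^3M/dt^3 |_{t=0} = 4032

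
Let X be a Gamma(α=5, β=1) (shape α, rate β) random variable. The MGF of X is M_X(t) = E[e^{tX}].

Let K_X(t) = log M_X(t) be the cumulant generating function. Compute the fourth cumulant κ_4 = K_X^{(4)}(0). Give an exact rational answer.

M_X(t) = (1 - t)^(-5)
K_X(t) = log M_X(t) = -5*log(1 - t)
D^4[K](t) = 30/(t^4 - 4*t^3 + 6*t^2 - 4*t + 1)

κ_4 = D^4[K](0) = 30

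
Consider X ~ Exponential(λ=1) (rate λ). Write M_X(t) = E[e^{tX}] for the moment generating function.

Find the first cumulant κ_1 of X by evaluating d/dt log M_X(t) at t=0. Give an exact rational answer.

κ_1 = K′(0) = 1

M_X(t) = 1/(1 - t)
K_X(t) = log M_X(t) = -log(1 - t)
K′(t) = -1/(t - 1)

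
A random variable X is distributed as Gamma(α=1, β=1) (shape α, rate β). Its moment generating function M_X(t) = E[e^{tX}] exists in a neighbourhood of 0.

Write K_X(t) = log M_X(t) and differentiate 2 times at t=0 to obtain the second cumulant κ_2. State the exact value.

κ_2 = K′′(0) = 1

M_X(t) = 1/(1 - t)
K_X(t) = log M_X(t) = -log(1 - t)
K′(t) = -1/(t - 1)
K′′(t) = 1/(t^2 - 2*t + 1)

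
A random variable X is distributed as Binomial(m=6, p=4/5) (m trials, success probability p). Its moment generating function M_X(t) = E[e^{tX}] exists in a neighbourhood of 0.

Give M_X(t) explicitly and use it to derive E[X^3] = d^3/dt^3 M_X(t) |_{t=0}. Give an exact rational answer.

M_X(t) = (4*e^(t)/5 + 1/5)^6
D^3[M](t) = 884736*e^(6*t)/15625 + 6144*e^(5*t)/125 + 49152*e^(4*t)/3125 + 6912*e^(3*t)/3125 + 384*e^(2*t)/3125 + 24*e^(t)/15625

E[X^3] = D^3[M](0) = 3096/25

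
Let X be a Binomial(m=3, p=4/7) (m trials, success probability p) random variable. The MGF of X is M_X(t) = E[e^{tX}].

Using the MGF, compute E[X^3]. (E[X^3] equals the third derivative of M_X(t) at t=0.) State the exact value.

E[X^3] = M^(3)(0) = 2988/343

M_X(t) = (4*e^(t)/7 + 3/7)^3
M^(3)(t) = 1728*e^(3*t)/343 + 1152*e^(2*t)/343 + 108*e^(t)/343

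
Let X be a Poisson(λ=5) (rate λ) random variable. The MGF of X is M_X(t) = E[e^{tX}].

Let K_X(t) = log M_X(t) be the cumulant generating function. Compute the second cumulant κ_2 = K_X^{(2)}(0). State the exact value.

M_X(t) = e^(5*e^(t) - 5)
K_X(t) = log M_X(t) = 5*e^(t) - 5
K^(2)(t) = 5*e^(t)

κ_2 = K^(2)(0) = 5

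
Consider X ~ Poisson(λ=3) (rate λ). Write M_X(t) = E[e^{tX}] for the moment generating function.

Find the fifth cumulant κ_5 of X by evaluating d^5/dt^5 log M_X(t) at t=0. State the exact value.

M_X(t) = e^(3*e^(t) - 3)
K_X(t) = log M_X(t) = 3*e^(t) - 3
dK/dt = 3*e^(t)
d^2K/dt^2 = 3*e^(t)
d^3K/dt^3 = 3*e^(t)
d^4K/dt^4 = 3*e^(t)
d^5K/dt^5 = 3*e^(t)

κ_5 = d^5K/dt^5 |_{t=0} = 3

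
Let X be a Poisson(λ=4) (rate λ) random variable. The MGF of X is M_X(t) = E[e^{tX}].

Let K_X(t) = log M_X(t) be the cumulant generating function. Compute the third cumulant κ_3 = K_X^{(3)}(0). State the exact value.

M_X(t) = e^(4*e^(t) - 4)
K_X(t) = log M_X(t) = 4*e^(t) - 4
K^(3)(t) = 4*e^(t)

κ_3 = K^(3)(0) = 4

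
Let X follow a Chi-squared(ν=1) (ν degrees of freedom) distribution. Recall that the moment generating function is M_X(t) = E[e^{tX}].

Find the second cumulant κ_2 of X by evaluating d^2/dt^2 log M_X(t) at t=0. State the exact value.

κ_2 = K′′(0) = 2

M_X(t) = 1/√(1 - 2*t)
K_X(t) = log M_X(t) = -log(1 - 2*t)/2
K′(t) = -1/(2*t - 1)
K′′(t) = 2/(4*t^2 - 4*t + 1)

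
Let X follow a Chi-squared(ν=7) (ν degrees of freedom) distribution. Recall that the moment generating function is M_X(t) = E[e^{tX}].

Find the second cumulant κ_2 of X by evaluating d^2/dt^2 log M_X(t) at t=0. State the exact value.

κ_2 = D^2[K](0) = 14

M_X(t) = (1 - 2*t)^(-7/2)
K_X(t) = log M_X(t) = -7*log(1 - 2*t)/2
D^2[K](t) = 14/(4*t^2 - 4*t + 1)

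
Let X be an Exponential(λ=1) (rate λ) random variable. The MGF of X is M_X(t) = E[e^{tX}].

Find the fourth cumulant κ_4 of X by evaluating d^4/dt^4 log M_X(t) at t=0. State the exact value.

κ_4 = D^4[K](0) = 6

M_X(t) = 1/(1 - t)
K_X(t) = log M_X(t) = -log(1 - t)
D^4[K](t) = 6/(t^4 - 4*t^3 + 6*t^2 - 4*t + 1)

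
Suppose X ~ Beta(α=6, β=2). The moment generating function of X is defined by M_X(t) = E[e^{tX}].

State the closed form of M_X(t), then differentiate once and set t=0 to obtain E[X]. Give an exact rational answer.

M_X(t) = ₁F₁(6; 8; t)
M′(t) = 3*₁F₁(7; 9; t)/4

E[X] = M′(0) = 3/4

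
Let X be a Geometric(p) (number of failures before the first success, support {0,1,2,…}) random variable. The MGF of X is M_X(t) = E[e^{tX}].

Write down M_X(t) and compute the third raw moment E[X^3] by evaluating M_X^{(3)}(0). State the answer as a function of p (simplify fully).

M_X(t) = p/(-(1 - p)*e^(t) + 1)
M′(t) = (-p^2*e^(t) + p*e^(t))/(p^2*e^(2*t) - 2*p*e^(2*t) + 2*p*e^(t) + e^(2*t) - 2*e^(t) + 1)

E[X^3] = M′′′(0) = -1 + 7/p - 12/p^2 + 6/p^3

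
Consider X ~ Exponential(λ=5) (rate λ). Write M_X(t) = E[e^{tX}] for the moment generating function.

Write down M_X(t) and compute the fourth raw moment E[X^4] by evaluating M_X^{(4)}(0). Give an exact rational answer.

E[X^4] = M^(4)(0) = 24/625

M_X(t) = 5/(5 - t)
M^(4)(t) = -120/(t^5 - 25*t^4 + 250*t^3 - 1250*t^2 + 3125*t - 3125)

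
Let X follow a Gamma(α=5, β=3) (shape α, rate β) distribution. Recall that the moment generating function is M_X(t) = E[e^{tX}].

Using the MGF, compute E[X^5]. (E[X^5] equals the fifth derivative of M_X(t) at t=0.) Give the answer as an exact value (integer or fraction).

M_X(t) = 243/(3 - t)^5
M′(t) = 1215/(t^6 - 18*t^5 + 135*t^4 - 540*t^3 + 1215*t^2 - 1458*t + 729)
M′′(t) = -7290/(t^7 - 21*t^6 + 189*t^5 - 945*t^4 + 2835*t^3 - 5103*t^2 + 5103*t - 2187)
M′′′(t) = 51030/(t^8 - 24*t^7 + 252*t^6 - 1512*t^5 + 5670*t^4 - 13608*t^3 + 20412*t^2 - 17496*t + 6561)
M′′′′(t) = -408240/(t^9 - 27*t^8 + 324*t^7 - 2268*t^6 + 10206*t^5 - 30618*t^4 + 61236*t^3 - 78732*t^2 + 59049*t - 19683)
M′′′′′(t) = 3674160/(t^10 - 30*t^9 + 405*t^8 - 3240*t^7 + 17010*t^6 - 61236*t^5 + 153090*t^4 - 262440*t^3 + 295245*t^2 - 196830*t + 59049)

E[X^5] = M′′′′′(0) = 560/9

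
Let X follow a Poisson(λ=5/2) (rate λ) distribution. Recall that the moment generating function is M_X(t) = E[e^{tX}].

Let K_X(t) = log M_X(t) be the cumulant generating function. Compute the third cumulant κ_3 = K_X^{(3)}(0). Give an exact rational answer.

κ_3 = K^(3)(0) = 5/2

M_X(t) = e^(5*e^(t)/2 - 5/2)
K_X(t) = log M_X(t) = 5*e^(t)/2 - 5/2
K^(3)(t) = 5*e^(t)/2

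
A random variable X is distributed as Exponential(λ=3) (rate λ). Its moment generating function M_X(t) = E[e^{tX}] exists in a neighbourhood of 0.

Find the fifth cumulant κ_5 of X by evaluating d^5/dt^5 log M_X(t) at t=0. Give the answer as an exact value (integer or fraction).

κ_5 = K^(5)(0) = 8/81

M_X(t) = 3/(3 - t)
K_X(t) = log M_X(t) = -log(3 - t) + log(3)
K^(5)(t) = -24/(t^5 - 15*t^4 + 90*t^3 - 270*t^2 + 405*t - 243)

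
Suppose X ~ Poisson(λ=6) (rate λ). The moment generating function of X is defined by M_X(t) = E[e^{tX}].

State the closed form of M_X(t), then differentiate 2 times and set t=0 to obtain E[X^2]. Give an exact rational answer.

M_X(t) = e^(6*e^(t) - 6)
M^(2)(t) = (36*e^(2*t)*e^(6*e^(t)) + 6*e^(t)*e^(6*e^(t)))*e^(-6)

E[X^2] = M^(2)(0) = 42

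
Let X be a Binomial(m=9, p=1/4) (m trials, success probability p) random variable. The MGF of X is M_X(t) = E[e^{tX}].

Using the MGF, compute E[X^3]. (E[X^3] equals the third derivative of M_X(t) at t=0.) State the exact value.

E[X^3] = d^3M/dt^3 |_{t=0} = 189/8

M_X(t) = (e^(t)/4 + 3/4)^9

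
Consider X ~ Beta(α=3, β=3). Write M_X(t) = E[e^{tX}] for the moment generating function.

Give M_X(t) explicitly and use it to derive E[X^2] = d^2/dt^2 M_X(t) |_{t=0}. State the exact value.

E[X^2] = D^2[M](0) = 2/7

M_X(t) = ₁F₁(3; 6; t)
D^2[M](t) = 2*₁F₁(5; 8; t)/7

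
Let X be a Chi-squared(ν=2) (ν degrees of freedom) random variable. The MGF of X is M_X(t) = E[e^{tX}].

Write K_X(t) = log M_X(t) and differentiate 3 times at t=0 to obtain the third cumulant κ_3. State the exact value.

κ_3 = d^3K/dt^3 |_{t=0} = 16

M_X(t) = 1/(1 - 2*t)
K_X(t) = log M_X(t) = -log(1 - 2*t)
dK/dt = -2/(2*t - 1)
d^2K/dt^2 = 4/(4*t^2 - 4*t + 1)
d^3K/dt^3 = -16/(8*t^3 - 12*t^2 + 6*t - 1)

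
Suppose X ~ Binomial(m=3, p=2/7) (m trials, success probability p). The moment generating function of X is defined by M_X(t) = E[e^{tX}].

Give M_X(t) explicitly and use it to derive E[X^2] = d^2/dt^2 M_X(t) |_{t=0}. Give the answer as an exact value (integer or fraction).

E[X^2] = M′′(0) = 66/49

M_X(t) = (2*e^(t)/7 + 5/7)^3
M′(t) = 24*e^(3*t)/343 + 120*e^(2*t)/343 + 150*e^(t)/343
M′′(t) = 72*e^(3*t)/343 + 240*e^(2*t)/343 + 150*e^(t)/343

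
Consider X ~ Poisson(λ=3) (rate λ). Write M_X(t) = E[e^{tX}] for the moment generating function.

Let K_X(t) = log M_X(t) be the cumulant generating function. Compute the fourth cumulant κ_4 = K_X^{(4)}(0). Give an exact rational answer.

M_X(t) = e^(3*e^(t) - 3)
K_X(t) = log M_X(t) = 3*e^(t) - 3
K^(4)(t) = 3*e^(t)

κ_4 = K^(4)(0) = 3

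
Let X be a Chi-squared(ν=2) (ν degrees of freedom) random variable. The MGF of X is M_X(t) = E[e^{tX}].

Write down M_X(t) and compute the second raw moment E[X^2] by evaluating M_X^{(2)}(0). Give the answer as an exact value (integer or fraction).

M_X(t) = 1/(1 - 2*t)
M′(t) = 2/(4*t^2 - 4*t + 1)
M′′(t) = -8/(8*t^3 - 12*t^2 + 6*t - 1)

E[X^2] = M′′(0) = 8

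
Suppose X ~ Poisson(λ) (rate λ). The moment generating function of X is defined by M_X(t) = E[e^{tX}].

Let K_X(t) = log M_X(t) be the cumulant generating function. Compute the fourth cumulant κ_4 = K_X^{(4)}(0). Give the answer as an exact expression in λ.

M_X(t) = e^(λ*(e^(t) - 1))
K_X(t) = log M_X(t) = λ*(e^(t) - 1)
K^(4)(t) = λ*e^(t)

κ_4 = K^(4)(0) = λ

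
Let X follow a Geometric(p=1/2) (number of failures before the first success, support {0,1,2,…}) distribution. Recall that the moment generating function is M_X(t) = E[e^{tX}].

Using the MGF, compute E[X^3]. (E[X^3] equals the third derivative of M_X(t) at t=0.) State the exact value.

E[X^3] = M′′′(0) = 13

M_X(t) = 1/(2*(1 - e^(t)/2))
M′(t) = e^(t)/(e^(2*t) - 4*e^(t) + 4)
M′′(t) = (-e^(2*t) - 2*e^(t))/(e^(3*t) - 6*e^(2*t) + 12*e^(t) - 8)
M′′′(t) = (e^(3*t) + 8*e^(2*t) + 4*e^(t))/(e^(4*t) - 8*e^(3*t) + 24*e^(2*t) - 32*e^(t) + 16)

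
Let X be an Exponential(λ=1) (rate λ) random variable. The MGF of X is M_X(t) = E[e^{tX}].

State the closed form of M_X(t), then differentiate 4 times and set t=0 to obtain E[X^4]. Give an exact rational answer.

E[X^4] = M′′′′(0) = 24

M_X(t) = 1/(1 - t)
M′(t) = 1/(t^2 - 2*t + 1)
M′′(t) = -2/(t^3 - 3*t^2 + 3*t - 1)
M′′′(t) = 6/(t^4 - 4*t^3 + 6*t^2 - 4*t + 1)
M′′′′(t) = -24/(t^5 - 5*t^4 + 10*t^3 - 10*t^2 + 5*t - 1)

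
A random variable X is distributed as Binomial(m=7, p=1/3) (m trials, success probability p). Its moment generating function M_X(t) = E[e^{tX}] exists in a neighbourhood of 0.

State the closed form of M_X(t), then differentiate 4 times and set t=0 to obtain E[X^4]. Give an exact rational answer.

E[X^4] = M^(4)(0) = 2485/27

M_X(t) = (e^(t)/3 + 2/3)^7
M^(4)(t) = 2401*e^(7*t)/2187 + 224*e^(6*t)/27 + 17500*e^(5*t)/729 + 71680*e^(4*t)/2187 + 560*e^(3*t)/27 + 3584*e^(2*t)/729 + 448*e^(t)/2187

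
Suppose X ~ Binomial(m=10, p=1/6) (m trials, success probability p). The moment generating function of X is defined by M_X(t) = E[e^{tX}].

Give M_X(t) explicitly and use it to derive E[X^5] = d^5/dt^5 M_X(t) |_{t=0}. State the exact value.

E[X^5] = M^(5)(0) = 2975/18

M_X(t) = (e^(t)/6 + 5/6)^10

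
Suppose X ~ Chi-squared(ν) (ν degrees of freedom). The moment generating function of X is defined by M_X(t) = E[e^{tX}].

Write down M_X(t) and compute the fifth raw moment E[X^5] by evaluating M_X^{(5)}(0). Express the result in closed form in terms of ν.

E[X^5] = D^5[M](0) = ν*(ν^4 + 20*ν^3 + 140*ν^2 + 400*ν + 384)

M_X(t) = (1 - 2*t)^(-ν/2)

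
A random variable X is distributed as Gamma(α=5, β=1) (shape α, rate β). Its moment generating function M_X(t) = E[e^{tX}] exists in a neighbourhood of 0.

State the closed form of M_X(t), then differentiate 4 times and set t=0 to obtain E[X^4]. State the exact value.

M_X(t) = (1 - t)^(-5)
M^(4)(t) = -1680/(t^9 - 9*t^8 + 36*t^7 - 84*t^6 + 126*t^5 - 126*t^4 + 84*t^3 - 36*t^2 + 9*t - 1)

E[X^4] = M^(4)(0) = 1680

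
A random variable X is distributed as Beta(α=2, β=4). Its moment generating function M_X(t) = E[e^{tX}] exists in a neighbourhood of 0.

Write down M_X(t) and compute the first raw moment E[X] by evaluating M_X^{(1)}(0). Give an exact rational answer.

E[X] = M′(0) = 1/3

M_X(t) = ₁F₁(2; 6; t)
M′(t) = ₁F₁(3; 7; t)/3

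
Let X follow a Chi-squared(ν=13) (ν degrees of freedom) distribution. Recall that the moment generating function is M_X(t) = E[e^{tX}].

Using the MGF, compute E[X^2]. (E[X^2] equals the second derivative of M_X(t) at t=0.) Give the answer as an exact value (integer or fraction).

E[X^2] = M′′(0) = 195

M_X(t) = (1 - 2*t)^(-13/2)
M′(t) = -13/(128*t^7*√(1 - 2*t) - 448*t^6*√(1 - 2*t) + 672*t^5*√(1 - 2*t) - 560*t^4*√(1 - 2*t) + 280*t^3*√(1 - 2*t) - 84*t^2*√(1 - 2*t) + 14*t*√(1 - 2*t) - √(1 - 2*t))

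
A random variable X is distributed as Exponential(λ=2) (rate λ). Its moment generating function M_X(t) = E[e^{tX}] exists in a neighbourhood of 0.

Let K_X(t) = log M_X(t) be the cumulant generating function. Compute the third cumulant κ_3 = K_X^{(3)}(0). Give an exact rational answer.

κ_3 = D^3[K](0) = 1/4

M_X(t) = 2/(2 - t)
K_X(t) = log M_X(t) = -log(2 - t) + log(2)
D^3[K](t) = -2/(t^3 - 6*t^2 + 12*t - 8)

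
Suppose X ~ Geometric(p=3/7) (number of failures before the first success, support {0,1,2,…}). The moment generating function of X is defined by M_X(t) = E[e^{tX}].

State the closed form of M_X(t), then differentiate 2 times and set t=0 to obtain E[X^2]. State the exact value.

E[X^2] = D^2[M](0) = 44/9

M_X(t) = 3/(7*(1 - 4*e^(t)/7))
D^2[M](t) = (-48*e^(2*t) - 84*e^(t))/(64*e^(3*t) - 336*e^(2*t) + 588*e^(t) - 343)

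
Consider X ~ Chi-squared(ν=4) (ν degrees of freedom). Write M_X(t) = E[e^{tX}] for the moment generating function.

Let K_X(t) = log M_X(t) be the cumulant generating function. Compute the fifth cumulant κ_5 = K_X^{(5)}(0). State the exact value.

κ_5 = K^(5)(0) = 1536

M_X(t) = (1 - 2*t)^(-2)
K_X(t) = log M_X(t) = -2*log(1 - 2*t)
K^(5)(t) = -1536/(32*t^5 - 80*t^4 + 80*t^3 - 40*t^2 + 10*t - 1)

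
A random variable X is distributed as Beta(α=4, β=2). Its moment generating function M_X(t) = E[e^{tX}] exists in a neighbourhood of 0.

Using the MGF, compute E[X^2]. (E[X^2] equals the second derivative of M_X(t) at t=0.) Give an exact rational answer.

M_X(t) = ₁F₁(4; 6; t)
dM/dt = 2*₁F₁(5; 7; t)/3
d^2M/dt^2 = 10*₁F₁(6; 8; t)/21

E[X^2] = d^2M/dt^2 |_{t=0} = 10/21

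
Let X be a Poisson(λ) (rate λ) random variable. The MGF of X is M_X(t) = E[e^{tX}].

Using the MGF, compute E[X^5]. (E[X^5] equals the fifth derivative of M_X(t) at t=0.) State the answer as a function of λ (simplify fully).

M_X(t) = e^(λ*(e^(t) - 1))
M′(t) = λ*e^(-λ)*e^(t)*e^(λ*e^(t))
M′′(t) = (λ^2*e^(2*t)*e^(λ*e^(t)) + λ*e^(t)*e^(λ*e^(t)))*e^(-λ)
M′′′(t) = (λ^3*e^(3*t)*e^(λ*e^(t)) + 3*λ^2*e^(2*t)*e^(λ*e^(t)) + λ*e^(t)*e^(λ*e^(t)))*e^(-λ)
M′′′′(t) = (λ^4*e^(4*t)*e^(λ*e^(t)) + 6*λ^3*e^(3*t)*e^(λ*e^(t)) + 7*λ^2*e^(2*t)*e^(λ*e^(t)) + λ*e^(t)*e^(λ*e^(t)))*e^(-λ)
M′′′′′(t) = (λ^5*e^(5*t)*e^(λ*e^(t)) + 10*λ^4*e^(4*t)*e^(λ*e^(t)) + 25*λ^3*e^(3*t)*e^(λ*e^(t)) + 15*λ^2*e^(2*t)*e^(λ*e^(t)) + λ*e^(t)*e^(λ*e^(t)))*e^(-λ)

E[X^5] = M′′′′′(0) = λ*(λ^4 + 10*λ^3 + 25*λ^2 + 15*λ + 1)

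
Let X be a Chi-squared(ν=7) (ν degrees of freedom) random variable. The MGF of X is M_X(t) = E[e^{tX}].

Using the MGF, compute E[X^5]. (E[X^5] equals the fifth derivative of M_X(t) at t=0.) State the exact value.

M_X(t) = (1 - 2*t)^(-7/2)
dM/dt = 7/(16*t^4*√(1 - 2*t) - 32*t^3*√(1 - 2*t) + 24*t^2*√(1 - 2*t) - 8*t*√(1 - 2*t) + √(1 - 2*t))
d^2M/dt^2 = -63/(32*t^5*√(1 - 2*t) - 80*t^4*√(1 - 2*t) + 80*t^3*√(1 - 2*t) - 40*t^2*√(1 - 2*t) + 10*t*√(1 - 2*t) - √(1 - 2*t))
d^3M/dt^3 = 693/(64*t^6*√(1 - 2*t) - 192*t^5*√(1 - 2*t) + 240*t^4*√(1 - 2*t) - 160*t^3*√(1 - 2*t) + 60*t^2*√(1 - 2*t) - 12*t*√(1 - 2*t) + √(1 - 2*t))

E[X^5] = d^5M/dt^5 |_{t=0} = 135135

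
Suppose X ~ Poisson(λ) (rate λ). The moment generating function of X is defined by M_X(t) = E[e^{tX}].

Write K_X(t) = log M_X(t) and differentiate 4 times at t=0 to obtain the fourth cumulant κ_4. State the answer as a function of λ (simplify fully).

M_X(t) = e^(λ*(e^(t) - 1))
K_X(t) = log M_X(t) = λ*(e^(t) - 1)
K^(4)(t) = λ*e^(t)

κ_4 = K^(4)(0) = λ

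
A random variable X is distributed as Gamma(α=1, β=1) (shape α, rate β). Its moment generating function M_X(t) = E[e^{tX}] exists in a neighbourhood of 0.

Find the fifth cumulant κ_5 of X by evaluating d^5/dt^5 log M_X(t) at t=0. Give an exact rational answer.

κ_5 = K′′′′′(0) = 24

M_X(t) = 1/(1 - t)
K_X(t) = log M_X(t) = -log(1 - t)
K′(t) = -1/(t - 1)
K′′(t) = 1/(t^2 - 2*t + 1)
K′′′(t) = -2/(t^3 - 3*t^2 + 3*t - 1)
K′′′′(t) = 6/(t^4 - 4*t^3 + 6*t^2 - 4*t + 1)
K′′′′′(t) = -24/(t^5 - 5*t^4 + 10*t^3 - 10*t^2 + 5*t - 1)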